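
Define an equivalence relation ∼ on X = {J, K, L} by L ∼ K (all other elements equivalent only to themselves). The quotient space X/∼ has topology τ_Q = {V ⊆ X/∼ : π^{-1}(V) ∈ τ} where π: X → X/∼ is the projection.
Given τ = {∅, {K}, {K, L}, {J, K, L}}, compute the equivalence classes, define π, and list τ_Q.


X/∼ = {[J], [K=L]}; |τ_Q| = 3.

Equivalence classes: [J], [K=L].
Quotient map π: X → X/∼ sends J ↦ [J], K ↦ [K=L], L ↦ [K=L].
For each subset V ⊆ X/∼, compute π^{-1}(V) ⊆ X and check whether π^{-1}(V) ∈ τ. V is open in τ_Q iff π^{-1}(V) ∈ τ.
  V = {}: π^{-1}(V) = ∅ ∈ τ ✓.
  V = {[J]}: π^{-1}(V) = {J} ∉ τ ✗.
  V = {[K=L]}: π^{-1}(V) = {K, L} ∈ τ ✓.
  V = {[J], [K=L]}: π^{-1}(V) = {J, K, L} ∈ τ ✓.
Open sets in the quotient: τ_Q = {{}, {[K=L]}, {[J], [K=L]}} (3 elements).


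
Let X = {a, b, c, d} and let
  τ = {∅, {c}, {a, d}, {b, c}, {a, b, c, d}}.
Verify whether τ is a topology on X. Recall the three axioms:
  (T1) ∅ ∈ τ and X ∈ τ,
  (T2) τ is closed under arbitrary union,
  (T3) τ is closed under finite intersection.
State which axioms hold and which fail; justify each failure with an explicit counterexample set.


τ is NOT a topology on X.

Axiom (T1): ∅ ∈ τ? Yes; X ∈ τ? Yes.
Axiom (T2/T3): check pairwise unions and intersections of members of τ.
Counterexample for (T2): {c} ∪ {a, d} = {a, c, d} ∉ τ. Therefore τ is NOT a topology.


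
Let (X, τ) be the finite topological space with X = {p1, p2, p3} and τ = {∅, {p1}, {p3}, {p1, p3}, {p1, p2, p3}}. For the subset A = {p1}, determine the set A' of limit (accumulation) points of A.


A' = {p2}

For each x ∈ X, list the open sets U ∈ τ with x ∈ U, then check whether U ∩ (A ∖ {x}) ≠ ∅ for every such U.
  x = p1: open {p1} ∋ x has {p1} ∩ (A ∖ {p1}) = ∅, so x is NOT a limit point.
  x = p2: opens ∋ x are {p1, p2, p3}; each meets A ∖ {p2}, so x IS a limit point.
  x = p3: open {p3} ∋ x has {p3} ∩ (A ∖ {p3}) = ∅, so x is NOT a limit point.
Collecting: A' = {p2}.


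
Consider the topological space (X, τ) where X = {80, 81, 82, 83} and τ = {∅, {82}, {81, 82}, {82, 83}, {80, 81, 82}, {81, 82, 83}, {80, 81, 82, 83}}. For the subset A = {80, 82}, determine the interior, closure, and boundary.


int(A) = {82}, cl(A) = {80, 81, 82, 83}, ∂A = {80, 81, 83}.

Closed sets in (X, τ) are complements of opens:
  closed(X, τ) = {∅, {80}, {83}, {80, 81}, {80, 83}, {80, 81, 83}, {80, 81, 82, 83}}.
int(A) = ⋃ {U ∈ τ : U ⊆ A}. Opens contained in A: ∅, {82}.
Taking the union of these: int(A) = {82}.
cl(A) = ⋂ {C closed : A ⊆ C}. Closed sets containing A: {80, 81, 82, 83}.
Intersecting these: cl(A) = {80, 81, 82, 83}.
∂A = cl(A) ∖ int(A) = {80, 81, 82, 83} ∖ {82} = {80, 81, 83}.


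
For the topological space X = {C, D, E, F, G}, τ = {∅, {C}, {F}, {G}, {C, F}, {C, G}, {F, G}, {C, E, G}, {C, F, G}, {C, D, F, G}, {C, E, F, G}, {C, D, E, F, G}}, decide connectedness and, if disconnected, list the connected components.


(X, τ) is connected.

Find clopen sets (U ∈ τ with X ∖ U ∈ τ):
  U = ∅, X ∖ U = {C, D, E, F, G} — both open, so U is clopen.
  U = {C, D, E, F, G}, X ∖ U = ∅ — both open, so U is clopen.
Only trivial clopens (∅ and X) exist, so (X, τ) is connected.
Compute connected components by grouping points that agree on all clopens:
  component: {C, D, E, F, G}


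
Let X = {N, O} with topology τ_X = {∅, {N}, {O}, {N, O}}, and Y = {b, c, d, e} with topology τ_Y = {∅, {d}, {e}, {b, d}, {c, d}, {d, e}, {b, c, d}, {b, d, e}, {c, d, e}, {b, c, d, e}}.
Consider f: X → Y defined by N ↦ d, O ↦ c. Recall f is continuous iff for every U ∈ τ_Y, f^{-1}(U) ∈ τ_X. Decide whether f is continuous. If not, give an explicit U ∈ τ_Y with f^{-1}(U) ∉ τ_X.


f IS continuous.

Compute f^{-1}(U) for each U ∈ τ_Y:
  U = ∅: f^{-1}(U) = ∅ ∈ τ_X ✓.
  U = {d}: f^{-1}(U) = {N} ∈ τ_X ✓.
  U = {e}: f^{-1}(U) = ∅ ∈ τ_X ✓.
  U = {b, d}: f^{-1}(U) = {N} ∈ τ_X ✓.
  U = {c, d}: f^{-1}(U) = {N, O} ∈ τ_X ✓.
  U = {d, e}: f^{-1}(U) = {N} ∈ τ_X ✓.
  U = {b, c, d}: f^{-1}(U) = {N, O} ∈ τ_X ✓.
  U = {b, d, e}: f^{-1}(U) = {N} ∈ τ_X ✓.
  U = {c, d, e}: f^{-1}(U) = {N, O} ∈ τ_X ✓.
  U = {b, c, d, e}: f^{-1}(U) = {N, O} ∈ τ_X ✓.
Every preimage lies in τ_X, so f IS continuous.


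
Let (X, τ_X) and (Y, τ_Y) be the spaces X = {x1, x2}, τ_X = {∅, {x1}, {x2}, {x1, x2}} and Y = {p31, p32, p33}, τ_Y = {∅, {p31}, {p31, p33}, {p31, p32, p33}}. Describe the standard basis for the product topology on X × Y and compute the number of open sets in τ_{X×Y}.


Basis B = {∅ × ∅, {x1} × {p31}, {x2} × {p31}, {x1} × {p31, p33}, {x1, x2} × {p31}, {x2} × {p31, p33}, {x1} × {p31, p32, p33}, {x2} × {p31, p32, p33}, {x1, x2} × {p31, p33}, {x1, x2} × {p31, p32, p33}}; |τ_{X×Y}| = 16.

Enumerate products U × V with U ∈ τ_X, V ∈ τ_Y (deduplicated):
  ∅ × ∅ = {} (∅)
  {x1} × {p31} = {(x1,p31)}
  {x2} × {p31} = {(x2,p31)}
  {x1} × {p31, p33} = {(x1,p31), (x1,p33)}
  {x1, x2} × {p31} = {(x1,p31), (x2,p31)}
  {x2} × {p31, p33} = {(x2,p31), (x2,p33)}
  {x1} × {p31, p32, p33} = {(x1,p31), (x1,p32), (x1,p33)}
  {x2} × {p31, p32, p33} = {(x2,p31), (x2,p32), (x2,p33)}
  {x1, x2} × {p31, p33} = {(x1,p31), (x1,p33), (x2,p31), (x2,p33)}
  {x1, x2} × {p31, p32, p33} = {(x1,p31), (x1,p32), (x1,p33), (x2,p31), (x2,p32), (x2,p33)}
These 10 distinct sets form the basis B.
Close under arbitrary unions to get τ_{X×Y}; counting gives |τ_{X×Y}| = 16.


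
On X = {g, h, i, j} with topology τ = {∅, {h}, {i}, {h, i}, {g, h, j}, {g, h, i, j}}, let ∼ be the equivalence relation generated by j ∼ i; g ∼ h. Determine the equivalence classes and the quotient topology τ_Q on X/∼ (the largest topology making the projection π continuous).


X/∼ = {[g=h], [i=j]}; |τ_Q| = 2.

Equivalence classes: [g=h], [i=j].
Quotient map π: X → X/∼ sends g ↦ [g=h], h ↦ [g=h], i ↦ [i=j], j ↦ [i=j].
For each subset V ⊆ X/∼, compute π^{-1}(V) ⊆ X and check whether π^{-1}(V) ∈ τ. V is open in τ_Q iff π^{-1}(V) ∈ τ.
  V = {}: π^{-1}(V) = ∅ ∈ τ ✓.
  V = {[g=h]}: π^{-1}(V) = {g, h} ∉ τ ✗.
  V = {[i=j]}: π^{-1}(V) = {i, j} ∉ τ ✗.
  V = {[g=h], [i=j]}: π^{-1}(V) = {g, h, i, j} ∈ τ ✓.
Open sets in the quotient: τ_Q = {{}, {[g=h], [i=j]}} (2 elements).


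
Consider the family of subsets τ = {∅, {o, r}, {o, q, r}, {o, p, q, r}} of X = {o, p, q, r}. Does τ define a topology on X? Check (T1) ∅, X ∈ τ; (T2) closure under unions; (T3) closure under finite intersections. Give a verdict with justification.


τ IS a topology on X.

Axiom (T1): ∅ ∈ τ? Yes; X ∈ τ? Yes.
Axiom (T2/T3): check pairwise unions and intersections of members of τ.
All pairwise intersections and unions checked — each lies in τ. Therefore τ satisfies (T1), (T2), (T3): it IS a topology on X.


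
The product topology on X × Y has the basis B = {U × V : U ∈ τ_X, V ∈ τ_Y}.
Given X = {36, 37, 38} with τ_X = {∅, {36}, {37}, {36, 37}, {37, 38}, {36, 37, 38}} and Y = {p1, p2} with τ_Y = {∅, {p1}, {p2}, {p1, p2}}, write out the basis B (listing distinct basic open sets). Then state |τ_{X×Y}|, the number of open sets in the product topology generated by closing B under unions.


Basis B = {∅ × ∅, {36} × {p1}, {36} × {p2}, {37} × {p1}, {37} × {p2}, {36} × {p1, p2}, {36, 37} × {p1}, {36, 37} × {p2}, {37} × {p1, p2}, {37, 38} × {p1}, {37, 38} × {p2}, {36, 37, 38} × {p1}, {36, 37, 38} × {p2}, {36, 37} × {p1, p2}, {37, 38} × {p1, p2}, {36, 37, 38} × {p1, p2}}; |τ_{X×Y}| = 36.

Enumerate products U × V with U ∈ τ_X, V ∈ τ_Y (deduplicated):
  ∅ × ∅ = {} (∅)
  {36} × {p1} = {(36,p1)}
  {36} × {p2} = {(36,p2)}
  {37} × {p1} = {(37,p1)}
  {37} × {p2} = {(37,p2)}
  {36} × {p1, p2} = {(36,p1), (36,p2)}
  {36, 37} × {p1} = {(36,p1), (37,p1)}
  {36, 37} × {p2} = {(36,p2), (37,p2)}
  {37} × {p1, p2} = {(37,p1), (37,p2)}
  {37, 38} × {p1} = {(37,p1), (38,p1)}
  {37, 38} × {p2} = {(37,p2), (38,p2)}
  {36, 37, 38} × {p1} = {(36,p1), (37,p1), (38,p1)}
  {36, 37, 38} × {p2} = {(36,p2), (37,p2), (38,p2)}
  {36, 37} × {p1, p2} = {(36,p1), (36,p2), (37,p1), (37,p2)}
  {37, 38} × {p1, p2} = {(37,p1), (37,p2), (38,p1), (38,p2)}
  {36, 37, 38} × {p1, p2} = {(36,p1), (36,p2), (37,p1), (37,p2), (38,p1), (38,p2)}
These 16 distinct sets form the basis B.
Close under arbitrary unions to get τ_{X×Y}; counting gives |τ_{X×Y}| = 36.


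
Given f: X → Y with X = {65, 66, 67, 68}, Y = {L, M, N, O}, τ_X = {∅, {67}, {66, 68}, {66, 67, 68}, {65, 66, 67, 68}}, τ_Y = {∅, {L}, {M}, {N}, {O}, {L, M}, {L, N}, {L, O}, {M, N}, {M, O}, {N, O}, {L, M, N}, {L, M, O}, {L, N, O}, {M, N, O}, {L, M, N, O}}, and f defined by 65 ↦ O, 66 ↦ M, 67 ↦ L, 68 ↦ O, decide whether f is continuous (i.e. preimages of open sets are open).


f is NOT continuous.

Compute f^{-1}(U) for each U ∈ τ_Y:
  U = ∅: f^{-1}(U) = ∅ ∈ τ_X ✓.
  U = {L}: f^{-1}(U) = {67} ∈ τ_X ✓.
  U = {M}: f^{-1}(U) = {66} ∉ τ_X ✗.
  U = {N}: f^{-1}(U) = ∅ ∈ τ_X ✓.
  U = {O}: f^{-1}(U) = {65, 68} ∉ τ_X ✗.
  U = {L, M}: f^{-1}(U) = {66, 67} ∉ τ_X ✗.
  U = {L, N}: f^{-1}(U) = {67} ∈ τ_X ✓.
  U = {L, O}: f^{-1}(U) = {65, 67, 68} ∉ τ_X ✗.
  U = {M, N}: f^{-1}(U) = {66} ∉ τ_X ✗.
  U = {M, O}: f^{-1}(U) = {65, 66, 68} ∉ τ_X ✗.
  U = {N, O}: f^{-1}(U) = {65, 68} ∉ τ_X ✗.
  U = {L, M, N}: f^{-1}(U) = {66, 67} ∉ τ_X ✗.
  U = {L, M, O}: f^{-1}(U) = {65, 66, 67, 68} ∈ τ_X ✓.
  U = {L, N, O}: f^{-1}(U) = {65, 67, 68} ∉ τ_X ✗.
  U = {M, N, O}: f^{-1}(U) = {65, 66, 68} ∉ τ_X ✗.
  U = {L, M, N, O}: f^{-1}(U) = {65, 66, 67, 68} ∈ τ_X ✓.
Found U = {M} with f^{-1}(U) = {66} not in τ_X. Therefore f is NOT continuous.


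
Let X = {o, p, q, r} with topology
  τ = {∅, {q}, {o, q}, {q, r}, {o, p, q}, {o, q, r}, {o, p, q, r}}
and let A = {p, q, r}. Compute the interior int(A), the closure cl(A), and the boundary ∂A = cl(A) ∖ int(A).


int(A) = {q, r}, cl(A) = {o, p, q, r}, ∂A = {o, p}.

Closed sets in (X, τ) are complements of opens:
  closed(X, τ) = {∅, {p}, {r}, {o, p}, {p, r}, {o, p, r}, {o, p, q, r}}.
int(A) = ⋃ {U ∈ τ : U ⊆ A}. Opens contained in A: ∅, {q}, {q, r}.
Taking the union of these: int(A) = {q, r}.
cl(A) = ⋂ {C closed : A ⊆ C}. Closed sets containing A: {o, p, q, r}.
Intersecting these: cl(A) = {o, p, q, r}.
∂A = cl(A) ∖ int(A) = {o, p, q, r} ∖ {q, r} = {o, p}.


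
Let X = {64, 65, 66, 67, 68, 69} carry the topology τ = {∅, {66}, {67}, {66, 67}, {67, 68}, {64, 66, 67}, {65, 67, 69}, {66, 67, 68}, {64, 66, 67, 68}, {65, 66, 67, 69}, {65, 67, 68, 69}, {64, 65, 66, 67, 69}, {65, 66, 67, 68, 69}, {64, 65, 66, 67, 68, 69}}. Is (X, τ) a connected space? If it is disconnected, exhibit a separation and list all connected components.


(X, τ) is connected.

Find clopen sets (U ∈ τ with X ∖ U ∈ τ):
  U = ∅, X ∖ U = {64, 65, 66, 67, 68, 69} — both open, so U is clopen.
  U = {64, 65, 66, 67, 68, 69}, X ∖ U = ∅ — both open, so U is clopen.
Only trivial clopens (∅ and X) exist, so (X, τ) is connected.
Compute connected components by grouping points that agree on all clopens:
  component: {64, 65, 66, 67, 68, 69}


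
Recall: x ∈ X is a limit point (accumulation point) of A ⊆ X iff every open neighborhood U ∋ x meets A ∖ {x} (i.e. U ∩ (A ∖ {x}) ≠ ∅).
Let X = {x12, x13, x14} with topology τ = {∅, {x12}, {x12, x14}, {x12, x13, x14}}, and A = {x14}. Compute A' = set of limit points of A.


A' = {x13}

For each x ∈ X, list the open sets U ∈ τ with x ∈ U, then check whether U ∩ (A ∖ {x}) ≠ ∅ for every such U.
  x = x12: open {x12} ∋ x has {x12} ∩ (A ∖ {x12}) = ∅, so x is NOT a limit point.
  x = x13: opens ∋ x are {x12, x13, x14}; each meets A ∖ {x13}, so x IS a limit point.
  x = x14: open {x12, x14} ∋ x has {x12, x14} ∩ (A ∖ {x14}) = ∅, so x is NOT a limit point.
Collecting: A' = {x13}.


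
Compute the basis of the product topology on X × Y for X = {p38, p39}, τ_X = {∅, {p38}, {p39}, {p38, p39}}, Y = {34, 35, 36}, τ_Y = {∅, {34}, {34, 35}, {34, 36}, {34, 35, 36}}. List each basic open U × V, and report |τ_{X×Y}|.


Basis B = {∅ × ∅, {p38} × {34}, {p39} × {34}, {p38} × {34, 35}, {p38} × {34, 36}, {p38, p39} × {34}, {p39} × {34, 35}, {p39} × {34, 36}, {p38} × {34, 35, 36}, {p39} × {34, 35, 36}, {p38, p39} × {34, 35}, {p38, p39} × {34, 36}, {p38, p39} × {34, 35, 36}}; |τ_{X×Y}| = 25.

Enumerate products U × V with U ∈ τ_X, V ∈ τ_Y (deduplicated):
  ∅ × ∅ = {} (∅)
  {p38} × {34} = {(p38,34)}
  {p39} × {34} = {(p39,34)}
  {p38} × {34, 35} = {(p38,34), (p38,35)}
  {p38} × {34, 36} = {(p38,34), (p38,36)}
  {p38, p39} × {34} = {(p38,34), (p39,34)}
  {p39} × {34, 35} = {(p39,34), (p39,35)}
  {p39} × {34, 36} = {(p39,34), (p39,36)}
  {p38} × {34, 35, 36} = {(p38,34), (p38,35), (p38,36)}
  {p39} × {34, 35, 36} = {(p39,34), (p39,35), (p39,36)}
  {p38, p39} × {34, 35} = {(p38,34), (p38,35), (p39,34), (p39,35)}
  {p38, p39} × {34, 36} = {(p38,34), (p38,36), (p39,34), (p39,36)}
  {p38, p39} × {34, 35, 36} = {(p38,34), (p38,35), (p38,36), (p39,34), (p39,35), (p39,36)}
These 13 distinct sets form the basis B.
Close under arbitrary unions to get τ_{X×Y}; counting gives |τ_{X×Y}| = 25.


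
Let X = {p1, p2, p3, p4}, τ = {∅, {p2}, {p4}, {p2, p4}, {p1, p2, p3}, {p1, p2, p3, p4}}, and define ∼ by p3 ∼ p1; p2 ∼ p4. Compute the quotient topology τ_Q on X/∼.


X/∼ = {[p1=p3], [p2=p4]}; |τ_Q| = 3.

Equivalence classes: [p1=p3], [p2=p4].
Quotient map π: X → X/∼ sends p1 ↦ [p1=p3], p2 ↦ [p2=p4], p3 ↦ [p1=p3], p4 ↦ [p2=p4].
For each subset V ⊆ X/∼, compute π^{-1}(V) ⊆ X and check whether π^{-1}(V) ∈ τ. V is open in τ_Q iff π^{-1}(V) ∈ τ.
  V = {}: π^{-1}(V) = ∅ ∈ τ ✓.
  V = {[p1=p3]}: π^{-1}(V) = {p1, p3} ∉ τ ✗.
  V = {[p2=p4]}: π^{-1}(V) = {p2, p4} ∈ τ ✓.
  V = {[p1=p3], [p2=p4]}: π^{-1}(V) = {p1, p2, p3, p4} ∈ τ ✓.
Open sets in the quotient: τ_Q = {{}, {[p2=p4]}, {[p1=p3], [p2=p4]}} (3 elements).


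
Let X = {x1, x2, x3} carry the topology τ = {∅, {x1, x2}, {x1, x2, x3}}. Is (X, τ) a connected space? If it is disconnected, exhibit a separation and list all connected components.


(X, τ) is connected.

Find clopen sets (U ∈ τ with X ∖ U ∈ τ):
  U = ∅, X ∖ U = {x1, x2, x3} — both open, so U is clopen.
  U = {x1, x2, x3}, X ∖ U = ∅ — both open, so U is clopen.
Only trivial clopens (∅ and X) exist, so (X, τ) is connected.
Compute connected components by grouping points that agree on all clopens:
  component: {x1, x2, x3}


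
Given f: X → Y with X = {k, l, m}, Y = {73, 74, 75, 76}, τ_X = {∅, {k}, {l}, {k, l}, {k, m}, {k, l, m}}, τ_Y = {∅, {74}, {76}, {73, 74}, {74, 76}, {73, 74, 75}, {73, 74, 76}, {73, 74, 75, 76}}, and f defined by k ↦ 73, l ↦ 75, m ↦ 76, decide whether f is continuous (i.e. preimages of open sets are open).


f is NOT continuous.

Compute f^{-1}(U) for each U ∈ τ_Y:
  U = ∅: f^{-1}(U) = ∅ ∈ τ_X ✓.
  U = {74}: f^{-1}(U) = ∅ ∈ τ_X ✓.
  U = {76}: f^{-1}(U) = {m} ∉ τ_X ✗.
  U = {73, 74}: f^{-1}(U) = {k} ∈ τ_X ✓.
  U = {74, 76}: f^{-1}(U) = {m} ∉ τ_X ✗.
  U = {73, 74, 75}: f^{-1}(U) = {k, l} ∈ τ_X ✓.
  U = {73, 74, 76}: f^{-1}(U) = {k, m} ∈ τ_X ✓.
  U = {73, 74, 75, 76}: f^{-1}(U) = {k, l, m} ∈ τ_X ✓.
Found U = {76} with f^{-1}(U) = {m} not in τ_X. Therefore f is NOT continuous.


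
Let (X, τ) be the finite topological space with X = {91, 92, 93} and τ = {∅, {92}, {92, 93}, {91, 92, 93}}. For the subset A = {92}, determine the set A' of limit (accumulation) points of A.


A' = {91, 93}

For each x ∈ X, list the open sets U ∈ τ with x ∈ U, then check whether U ∩ (A ∖ {x}) ≠ ∅ for every such U.
  x = 91: opens ∋ x are {91, 92, 93}; each meets A ∖ {91}, so x IS a limit point.
  x = 92: open {92} ∋ x has {92} ∩ (A ∖ {92}) = ∅, so x is NOT a limit point.
  x = 93: opens ∋ x are {92, 93}, {91, 92, 93}; each meets A ∖ {93}, so x IS a limit point.
Collecting: A' = {91, 93}.


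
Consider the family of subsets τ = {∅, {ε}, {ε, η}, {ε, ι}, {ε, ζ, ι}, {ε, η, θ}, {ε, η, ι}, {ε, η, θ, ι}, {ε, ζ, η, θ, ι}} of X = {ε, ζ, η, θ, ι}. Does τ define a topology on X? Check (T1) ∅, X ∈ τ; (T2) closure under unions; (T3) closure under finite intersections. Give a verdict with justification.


τ is NOT a topology on X.

Axiom (T1): ∅ ∈ τ? Yes; X ∈ τ? Yes.
Axiom (T2/T3): check pairwise unions and intersections of members of τ.
Counterexample for (T2): {ε, η} ∪ {ε, ζ, ι} = {ε, ζ, η, ι} ∉ τ. Therefore τ is NOT a topology.


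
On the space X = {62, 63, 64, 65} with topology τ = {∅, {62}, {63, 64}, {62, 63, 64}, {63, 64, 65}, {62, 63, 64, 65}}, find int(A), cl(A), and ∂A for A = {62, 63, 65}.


int(A) = {62}, cl(A) = {62, 63, 64, 65}, ∂A = {63, 64, 65}.

Closed sets in (X, τ) are complements of opens:
  closed(X, τ) = {∅, {62}, {65}, {62, 65}, {63, 64, 65}, {62, 63, 64, 65}}.
int(A) = ⋃ {U ∈ τ : U ⊆ A}. Opens contained in A: ∅, {62}.
Taking the union of these: int(A) = {62}.
cl(A) = ⋂ {C closed : A ⊆ C}. Closed sets containing A: {62, 63, 64, 65}.
Intersecting these: cl(A) = {62, 63, 64, 65}.
∂A = cl(A) ∖ int(A) = {62, 63, 64, 65} ∖ {62} = {63, 64, 65}.


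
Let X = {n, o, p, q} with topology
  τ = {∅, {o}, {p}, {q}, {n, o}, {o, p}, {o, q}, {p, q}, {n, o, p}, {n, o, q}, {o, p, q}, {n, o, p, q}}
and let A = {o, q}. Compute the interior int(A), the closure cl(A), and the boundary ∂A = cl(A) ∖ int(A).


int(A) = {o, q}, cl(A) = {n, o, q}, ∂A = {n}.

Closed sets in (X, τ) are complements of opens:
  closed(X, τ) = {∅, {n}, {p}, {q}, {n, o}, {n, p}, {n, q}, {p, q}, {n, o, p}, {n, o, q}, {n, p, q}, {n, o, p, q}}.
int(A) = ⋃ {U ∈ τ : U ⊆ A}. Opens contained in A: ∅, {o}, {q}, {o, q}.
Taking the union of these: int(A) = {o, q}.
cl(A) = ⋂ {C closed : A ⊆ C}. Closed sets containing A: {n, o, q}, {n, o, p, q}.
Intersecting these: cl(A) = {n, o, q}.
∂A = cl(A) ∖ int(A) = {n, o, q} ∖ {o, q} = {n}.


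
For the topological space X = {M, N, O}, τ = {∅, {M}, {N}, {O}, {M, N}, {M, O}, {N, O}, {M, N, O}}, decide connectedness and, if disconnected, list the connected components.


(X, τ) is disconnected; components = [{M}, {N}, {O}].

Find clopen sets (U ∈ τ with X ∖ U ∈ τ):
  U = ∅, X ∖ U = {M, N, O} — both open, so U is clopen.
  U = {M}, X ∖ U = {N, O} — both open, so U is clopen.
  U = {N}, X ∖ U = {M, O} — both open, so U is clopen.
  U = {O}, X ∖ U = {M, N} — both open, so U is clopen.
  U = {M, N}, X ∖ U = {O} — both open, so U is clopen.
  U = {M, O}, X ∖ U = {N} — both open, so U is clopen.
  U = {N, O}, X ∖ U = {M} — both open, so U is clopen.
  U = {M, N, O}, X ∖ U = ∅ — both open, so U is clopen.
Nontrivial clopen(s) exist: e.g. {N, O}. So (X, τ) is disconnected.
Compute connected components by grouping points that agree on all clopens:
  component: {M}
  component: {N}
  component: {O}


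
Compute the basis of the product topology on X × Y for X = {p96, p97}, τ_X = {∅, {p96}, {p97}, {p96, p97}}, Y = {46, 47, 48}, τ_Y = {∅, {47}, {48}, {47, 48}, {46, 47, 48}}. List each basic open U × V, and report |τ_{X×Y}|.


Basis B = {∅ × ∅, {p96} × {47}, {p96} × {48}, {p97} × {47}, {p97} × {48}, {p96} × {47, 48}, {p96, p97} × {47}, {p96, p97} × {48}, {p97} × {47, 48}, {p96} × {46, 47, 48}, {p97} × {46, 47, 48}, {p96, p97} × {47, 48}, {p96, p97} × {46, 47, 48}}; |τ_{X×Y}| = 25.

Enumerate products U × V with U ∈ τ_X, V ∈ τ_Y (deduplicated):
  ∅ × ∅ = {} (∅)
  {p96} × {47} = {(p96,47)}
  {p96} × {48} = {(p96,48)}
  {p97} × {47} = {(p97,47)}
  {p97} × {48} = {(p97,48)}
  {p96} × {47, 48} = {(p96,47), (p96,48)}
  {p96, p97} × {47} = {(p96,47), (p97,47)}
  {p96, p97} × {48} = {(p96,48), (p97,48)}
  {p97} × {47, 48} = {(p97,47), (p97,48)}
  {p96} × {46, 47, 48} = {(p96,46), (p96,47), (p96,48)}
  {p97} × {46, 47, 48} = {(p97,46), (p97,47), (p97,48)}
  {p96, p97} × {47, 48} = {(p96,47), (p96,48), (p97,47), (p97,48)}
  {p96, p97} × {46, 47, 48} = {(p96,46), (p96,47), (p96,48), (p97,46), (p97,47), (p97,48)}
These 13 distinct sets form the basis B.
Close under arbitrary unions to get τ_{X×Y}; counting gives |τ_{X×Y}| = 25.


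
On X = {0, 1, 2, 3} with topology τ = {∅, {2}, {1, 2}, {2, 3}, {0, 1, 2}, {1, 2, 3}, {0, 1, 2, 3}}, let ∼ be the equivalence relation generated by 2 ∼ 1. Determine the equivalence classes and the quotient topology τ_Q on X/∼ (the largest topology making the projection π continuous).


X/∼ = {[0], [1=2], [3]}; |τ_Q| = 5.

Equivalence classes: [0], [1=2], [3].
Quotient map π: X → X/∼ sends 0 ↦ [0], 1 ↦ [1=2], 2 ↦ [1=2], 3 ↦ [3].
For each subset V ⊆ X/∼, compute π^{-1}(V) ⊆ X and check whether π^{-1}(V) ∈ τ. V is open in τ_Q iff π^{-1}(V) ∈ τ.
  V = {}: π^{-1}(V) = ∅ ∈ τ ✓.
  V = {[0]}: π^{-1}(V) = {0} ∉ τ ✗.
  V = {[1=2]}: π^{-1}(V) = {1, 2} ∈ τ ✓.
  V = {[0], [1=2]}: π^{-1}(V) = {0, 1, 2} ∈ τ ✓.
  V = {[3]}: π^{-1}(V) = {3} ∉ τ ✗.
  V = {[0], [3]}: π^{-1}(V) = {0, 3} ∉ τ ✗.
  V = {[1=2], [3]}: π^{-1}(V) = {1, 2, 3} ∈ τ ✓.
  V = {[0], [1=2], [3]}: π^{-1}(V) = {0, 1, 2, 3} ∈ τ ✓.
Open sets in the quotient: τ_Q = {{}, {[1=2]}, {[0], [1=2]}, {[1=2], [3]}, {[0], [1=2], [3]}} (5 elements).


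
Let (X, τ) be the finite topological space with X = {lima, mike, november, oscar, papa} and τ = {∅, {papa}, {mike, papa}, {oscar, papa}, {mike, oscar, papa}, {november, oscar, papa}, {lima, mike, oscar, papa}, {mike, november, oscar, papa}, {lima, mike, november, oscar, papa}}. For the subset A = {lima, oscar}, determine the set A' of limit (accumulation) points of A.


A' = {lima, november}

For each x ∈ X, list the open sets U ∈ τ with x ∈ U, then check whether U ∩ (A ∖ {x}) ≠ ∅ for every such U.
  x = lima: opens ∋ x are {lima, mike, oscar, papa}, {lima, mike, november, oscar, papa}; each meets A ∖ {lima}, so x IS a limit point.
  x = mike: open {mike, papa} ∋ x has {mike, papa} ∩ (A ∖ {mike}) = ∅, so x is NOT a limit point.
  x = november: opens ∋ x are {november, oscar, papa}, {mike, november, oscar, papa}, {lima, mike, november, oscar, papa}; each meets A ∖ {november}, so x IS a limit point.
  x = oscar: open {oscar, papa} ∋ x has {oscar, papa} ∩ (A ∖ {oscar}) = ∅, so x is NOT a limit point.
  x = papa: open {papa} ∋ x has {papa} ∩ (A ∖ {papa}) = ∅, so x is NOT a limit point.
Collecting: A' = {lima, november}.


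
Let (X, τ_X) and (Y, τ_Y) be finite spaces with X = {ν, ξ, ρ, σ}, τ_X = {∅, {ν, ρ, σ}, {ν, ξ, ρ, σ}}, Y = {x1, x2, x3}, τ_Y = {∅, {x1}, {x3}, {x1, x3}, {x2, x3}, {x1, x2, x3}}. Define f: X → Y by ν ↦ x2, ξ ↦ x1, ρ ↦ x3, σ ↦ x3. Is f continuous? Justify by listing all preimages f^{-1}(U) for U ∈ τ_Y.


f is NOT continuous.

Compute f^{-1}(U) for each U ∈ τ_Y:
  U = ∅: f^{-1}(U) = ∅ ∈ τ_X ✓.
  U = {x1}: f^{-1}(U) = {ξ} ∉ τ_X ✗.
  U = {x3}: f^{-1}(U) = {ρ, σ} ∉ τ_X ✗.
  U = {x1, x3}: f^{-1}(U) = {ξ, ρ, σ} ∉ τ_X ✗.
  U = {x2, x3}: f^{-1}(U) = {ν, ρ, σ} ∈ τ_X ✓.
  U = {x1, x2, x3}: f^{-1}(U) = {ν, ξ, ρ, σ} ∈ τ_X ✓.
Found U = {x1} with f^{-1}(U) = {ξ} not in τ_X. Therefore f is NOT continuous.


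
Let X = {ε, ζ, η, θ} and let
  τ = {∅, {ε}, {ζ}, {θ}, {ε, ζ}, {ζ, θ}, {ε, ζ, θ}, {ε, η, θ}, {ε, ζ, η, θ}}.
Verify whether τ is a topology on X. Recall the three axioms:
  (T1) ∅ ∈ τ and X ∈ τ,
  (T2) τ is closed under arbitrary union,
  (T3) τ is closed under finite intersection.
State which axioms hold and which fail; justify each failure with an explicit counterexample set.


τ is NOT a topology on X.

Axiom (T1): ∅ ∈ τ? Yes; X ∈ τ? Yes.
Axiom (T2/T3): check pairwise unions and intersections of members of τ.
Counterexample for (T2): {ε} ∪ {θ} = {ε, θ} ∉ τ. Therefore τ is NOT a topology.


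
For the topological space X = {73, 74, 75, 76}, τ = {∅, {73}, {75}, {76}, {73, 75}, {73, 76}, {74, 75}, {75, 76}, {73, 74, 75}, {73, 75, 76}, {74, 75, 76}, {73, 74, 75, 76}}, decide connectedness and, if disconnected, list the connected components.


(X, τ) is disconnected; components = [{73}, {76}, {74, 75}].

Find clopen sets (U ∈ τ with X ∖ U ∈ τ):
  U = ∅, X ∖ U = {73, 74, 75, 76} — both open, so U is clopen.
  U = {73}, X ∖ U = {74, 75, 76} — both open, so U is clopen.
  U = {76}, X ∖ U = {73, 74, 75} — both open, so U is clopen.
  U = {73, 76}, X ∖ U = {74, 75} — both open, so U is clopen.
  U = {74, 75}, X ∖ U = {73, 76} — both open, so U is clopen.
  U = {73, 74, 75}, X ∖ U = {76} — both open, so U is clopen.
  U = {74, 75, 76}, X ∖ U = {73} — both open, so U is clopen.
  U = {73, 74, 75, 76}, X ∖ U = ∅ — both open, so U is clopen.
Nontrivial clopen(s) exist: e.g. {76}. So (X, τ) is disconnected.
Compute connected components by grouping points that agree on all clopens:
  component: {73}
  component: {76}
  component: {74, 75}


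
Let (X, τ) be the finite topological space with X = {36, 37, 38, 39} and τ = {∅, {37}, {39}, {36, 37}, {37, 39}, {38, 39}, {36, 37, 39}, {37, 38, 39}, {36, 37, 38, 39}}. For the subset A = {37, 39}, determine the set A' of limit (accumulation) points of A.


A' = {36, 38}

For each x ∈ X, list the open sets U ∈ τ with x ∈ U, then check whether U ∩ (A ∖ {x}) ≠ ∅ for every such U.
  x = 36: opens ∋ x are {36, 37}, {36, 37, 39}, {36, 37, 38, 39}; each meets A ∖ {36}, so x IS a limit point.
  x = 37: open {37} ∋ x has {37} ∩ (A ∖ {37}) = ∅, so x is NOT a limit point.
  x = 38: opens ∋ x are {38, 39}, {37, 38, 39}, {36, 37, 38, 39}; each meets A ∖ {38}, so x IS a limit point.
  x = 39: open {39} ∋ x has {39} ∩ (A ∖ {39}) = ∅, so x is NOT a limit point.
Collecting: A' = {36, 38}.


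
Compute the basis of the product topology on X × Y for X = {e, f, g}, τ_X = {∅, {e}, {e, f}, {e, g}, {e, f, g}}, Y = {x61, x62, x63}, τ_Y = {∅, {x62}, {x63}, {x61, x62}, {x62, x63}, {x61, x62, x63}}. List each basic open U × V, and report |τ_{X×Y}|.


Basis B = {∅ × ∅, {e} × {x62}, {e} × {x63}, {e} × {x61, x62}, {e} × {x62, x63}, {e, f} × {x62}, {e, g} × {x62}, {e, f} × {x63}, {e, g} × {x63}, {e} × {x61, x62, x63}, {e, f, g} × {x62}, {e, f, g} × {x63}, {e, f} × {x61, x62}, {e, g} × {x61, x62}, {e, f} × {x62, x63}, {e, g} × {x62, x63}, {e, f} × {x61, x62, x63}, {e, g} × {x61, x62, x63}, {e, f, g} × {x61, x62}, {e, f, g} × {x62, x63}, {e, f, g} × {x61, x62, x63}}; |τ_{X×Y}| = 70.

Enumerate products U × V with U ∈ τ_X, V ∈ τ_Y (deduplicated):
  ∅ × ∅ = {} (∅)
  {e} × {x62} = {(e,x62)}
  {e} × {x63} = {(e,x63)}
  {e} × {x61, x62} = {(e,x61), (e,x62)}
  {e} × {x62, x63} = {(e,x62), (e,x63)}
  {e, f} × {x62} = {(e,x62), (f,x62)}
  {e, g} × {x62} = {(e,x62), (g,x62)}
  {e, f} × {x63} = {(e,x63), (f,x63)}
  {e, g} × {x63} = {(e,x63), (g,x63)}
  {e} × {x61, x62, x63} = {(e,x61), (e,x62), (e,x63)}
  {e, f, g} × {x62} = {(e,x62), (f,x62), (g,x62)}
  {e, f, g} × {x63} = {(e,x63), (f,x63), (g,x63)}
  {e, f} × {x61, x62} = {(e,x61), (e,x62), (f,x61), (f,x62)}
  {e, g} × {x61, x62} = {(e,x61), (e,x62), (g,x61), (g,x62)}
  {e, f} × {x62, x63} = {(e,x62), (e,x63), (f,x62), (f,x63)}
  {e, g} × {x62, x63} = {(e,x62), (e,x63), (g,x62), (g,x63)}
  {e, f} × {x61, x62, x63} = {(e,x61), (e,x62), (e,x63), (f,x61), (f,x62), (f,x63)}
  {e, g} × {x61, x62, x63} = {(e,x61), (e,x62), (e,x63), (g,x61), (g,x62), (g,x63)}
  {e, f, g} × {x61, x62} = {(e,x61), (e,x62), (f,x61), (f,x62), (g,x61), (g,x62)}
  {e, f, g} × {x62, x63} = {(e,x62), (e,x63), (f,x62), (f,x63), (g,x62), (g,x63)}
  {e, f, g} × {x61, x62, x63} = {(e,x61), (e,x62), (e,x63), (f,x61), (f,x62), (f,x63), (g,x61), (g,x62), (g,x63)}
These 21 distinct sets form the basis B.
Close under arbitrary unions to get τ_{X×Y}; counting gives |τ_{X×Y}| = 70.


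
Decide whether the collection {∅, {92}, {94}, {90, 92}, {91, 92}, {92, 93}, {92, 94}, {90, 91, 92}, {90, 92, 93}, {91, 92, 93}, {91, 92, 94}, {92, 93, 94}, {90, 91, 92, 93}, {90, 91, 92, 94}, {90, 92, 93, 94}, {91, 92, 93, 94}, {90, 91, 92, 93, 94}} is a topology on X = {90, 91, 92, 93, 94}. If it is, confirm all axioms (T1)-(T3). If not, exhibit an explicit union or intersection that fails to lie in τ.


τ is NOT a topology on X.

Axiom (T1): ∅ ∈ τ? Yes; X ∈ τ? Yes.
Axiom (T2/T3): check pairwise unions and intersections of members of τ.
Counterexample for (T2): {94} ∪ {90, 92} = {90, 92, 94} ∉ τ. Therefore τ is NOT a topology.


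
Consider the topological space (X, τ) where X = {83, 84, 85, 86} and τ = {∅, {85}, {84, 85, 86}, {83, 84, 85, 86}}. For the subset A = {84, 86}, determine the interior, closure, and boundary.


int(A) = ∅, cl(A) = {83, 84, 86}, ∂A = {83, 84, 86}.

Closed sets in (X, τ) are complements of opens:
  closed(X, τ) = {∅, {83}, {83, 84, 86}, {83, 84, 85, 86}}.
int(A) = ⋃ {U ∈ τ : U ⊆ A}. Opens contained in A: ∅.
Taking the union of these: int(A) = ∅.
cl(A) = ⋂ {C closed : A ⊆ C}. Closed sets containing A: {83, 84, 86}, {83, 84, 85, 86}.
Intersecting these: cl(A) = {83, 84, 86}.
∂A = cl(A) ∖ int(A) = {83, 84, 86} ∖ ∅ = {83, 84, 86}.


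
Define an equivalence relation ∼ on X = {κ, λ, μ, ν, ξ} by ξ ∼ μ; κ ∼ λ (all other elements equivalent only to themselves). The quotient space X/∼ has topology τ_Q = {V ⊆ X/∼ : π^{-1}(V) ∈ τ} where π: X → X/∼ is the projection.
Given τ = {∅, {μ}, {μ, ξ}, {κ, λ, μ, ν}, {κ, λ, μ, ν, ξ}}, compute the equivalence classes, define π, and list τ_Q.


X/∼ = {[κ=λ], [μ=ξ], [ν]}; |τ_Q| = 3.

Equivalence classes: [κ=λ], [μ=ξ], [ν].
Quotient map π: X → X/∼ sends κ ↦ [κ=λ], λ ↦ [κ=λ], μ ↦ [μ=ξ], ν ↦ [ν], ξ ↦ [μ=ξ].
For each subset V ⊆ X/∼, compute π^{-1}(V) ⊆ X and check whether π^{-1}(V) ∈ τ. V is open in τ_Q iff π^{-1}(V) ∈ τ.
  V = {}: π^{-1}(V) = ∅ ∈ τ ✓.
  V = {[κ=λ]}: π^{-1}(V) = {κ, λ} ∉ τ ✗.
  V = {[μ=ξ]}: π^{-1}(V) = {μ, ξ} ∈ τ ✓.
  V = {[κ=λ], [μ=ξ]}: π^{-1}(V) = {κ, λ, μ, ξ} ∉ τ ✗.
  V = {[ν]}: π^{-1}(V) = {ν} ∉ τ ✗.
  V = {[κ=λ], [ν]}: π^{-1}(V) = {κ, λ, ν} ∉ τ ✗.
  V = {[μ=ξ], [ν]}: π^{-1}(V) = {μ, ν, ξ} ∉ τ ✗.
  V = {[κ=λ], [μ=ξ], [ν]}: π^{-1}(V) = {κ, λ, μ, ν, ξ} ∈ τ ✓.
Open sets in the quotient: τ_Q = {{}, {[μ=ξ]}, {[κ=λ], [μ=ξ], [ν]}} (3 elements).


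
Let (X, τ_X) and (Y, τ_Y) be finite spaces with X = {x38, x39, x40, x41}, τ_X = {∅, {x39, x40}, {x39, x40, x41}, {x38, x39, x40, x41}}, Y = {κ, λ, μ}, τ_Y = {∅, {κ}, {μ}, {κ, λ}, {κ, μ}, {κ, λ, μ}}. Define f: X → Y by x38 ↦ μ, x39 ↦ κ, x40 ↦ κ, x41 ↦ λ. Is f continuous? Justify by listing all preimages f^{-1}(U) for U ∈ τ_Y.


f is NOT continuous.

Compute f^{-1}(U) for each U ∈ τ_Y:
  U = ∅: f^{-1}(U) = ∅ ∈ τ_X ✓.
  U = {κ}: f^{-1}(U) = {x39, x40} ∈ τ_X ✓.
  U = {μ}: f^{-1}(U) = {x38} ∉ τ_X ✗.
  U = {κ, λ}: f^{-1}(U) = {x39, x40, x41} ∈ τ_X ✓.
  U = {κ, μ}: f^{-1}(U) = {x38, x39, x40} ∉ τ_X ✗.
  U = {κ, λ, μ}: f^{-1}(U) = {x38, x39, x40, x41} ∈ τ_X ✓.
Found U = {μ} with f^{-1}(U) = {x38} not in τ_X. Therefore f is NOT continuous.


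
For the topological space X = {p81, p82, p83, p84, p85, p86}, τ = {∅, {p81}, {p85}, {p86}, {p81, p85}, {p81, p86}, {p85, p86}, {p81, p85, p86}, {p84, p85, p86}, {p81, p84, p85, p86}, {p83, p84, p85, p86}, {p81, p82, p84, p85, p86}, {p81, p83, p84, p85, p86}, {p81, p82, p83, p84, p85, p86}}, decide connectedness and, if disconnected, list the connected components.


(X, τ) is connected.

Find clopen sets (U ∈ τ with X ∖ U ∈ τ):
  U = ∅, X ∖ U = {p81, p82, p83, p84, p85, p86} — both open, so U is clopen.
  U = {p81, p82, p83, p84, p85, p86}, X ∖ U = ∅ — both open, so U is clopen.
Only trivial clopens (∅ and X) exist, so (X, τ) is connected.
Compute connected components by grouping points that agree on all clopens:
  component: {p81, p82, p83, p84, p85, p86}


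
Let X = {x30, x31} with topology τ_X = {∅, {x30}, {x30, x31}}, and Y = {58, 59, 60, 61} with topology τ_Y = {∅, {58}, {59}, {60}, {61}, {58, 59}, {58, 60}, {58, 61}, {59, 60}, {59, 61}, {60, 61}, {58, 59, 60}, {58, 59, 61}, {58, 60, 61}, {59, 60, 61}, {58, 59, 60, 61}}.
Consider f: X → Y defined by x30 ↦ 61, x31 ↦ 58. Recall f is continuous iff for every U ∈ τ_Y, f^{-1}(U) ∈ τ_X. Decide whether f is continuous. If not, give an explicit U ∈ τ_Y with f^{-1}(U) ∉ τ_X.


f is NOT continuous.

Compute f^{-1}(U) for each U ∈ τ_Y:
  U = ∅: f^{-1}(U) = ∅ ∈ τ_X ✓.
  U = {58}: f^{-1}(U) = {x31} ∉ τ_X ✗.
  U = {59}: f^{-1}(U) = ∅ ∈ τ_X ✓.
  U = {60}: f^{-1}(U) = ∅ ∈ τ_X ✓.
  U = {61}: f^{-1}(U) = {x30} ∈ τ_X ✓.
  U = {58, 59}: f^{-1}(U) = {x31} ∉ τ_X ✗.
  U = {58, 60}: f^{-1}(U) = {x31} ∉ τ_X ✗.
  U = {58, 61}: f^{-1}(U) = {x30, x31} ∈ τ_X ✓.
  U = {59, 60}: f^{-1}(U) = ∅ ∈ τ_X ✓.
  U = {59, 61}: f^{-1}(U) = {x30} ∈ τ_X ✓.
  U = {60, 61}: f^{-1}(U) = {x30} ∈ τ_X ✓.
  U = {58, 59, 60}: f^{-1}(U) = {x31} ∉ τ_X ✗.
  U = {58, 59, 61}: f^{-1}(U) = {x30, x31} ∈ τ_X ✓.
  U = {58, 60, 61}: f^{-1}(U) = {x30, x31} ∈ τ_X ✓.
  U = {59, 60, 61}: f^{-1}(U) = {x30} ∈ τ_X ✓.
  U = {58, 59, 60, 61}: f^{-1}(U) = {x30, x31} ∈ τ_X ✓.
Found U = {58} with f^{-1}(U) = {x31} not in τ_X. Therefore f is NOT continuous.


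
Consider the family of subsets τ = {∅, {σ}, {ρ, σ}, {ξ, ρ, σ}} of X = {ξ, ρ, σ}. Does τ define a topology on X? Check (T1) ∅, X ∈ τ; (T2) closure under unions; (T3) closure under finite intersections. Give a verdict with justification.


τ IS a topology on X.

Axiom (T1): ∅ ∈ τ? Yes; X ∈ τ? Yes.
Axiom (T2/T3): check pairwise unions and intersections of members of τ.
All pairwise intersections and unions checked — each lies in τ. Therefore τ satisfies (T1), (T2), (T3): it IS a topology on X.


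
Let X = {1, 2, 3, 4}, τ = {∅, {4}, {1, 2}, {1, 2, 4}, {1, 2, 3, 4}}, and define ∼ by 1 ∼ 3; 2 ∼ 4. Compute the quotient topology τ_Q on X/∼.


X/∼ = {[1=3], [2=4]}; |τ_Q| = 2.

Equivalence classes: [1=3], [2=4].
Quotient map π: X → X/∼ sends 1 ↦ [1=3], 2 ↦ [2=4], 3 ↦ [1=3], 4 ↦ [2=4].
For each subset V ⊆ X/∼, compute π^{-1}(V) ⊆ X and check whether π^{-1}(V) ∈ τ. V is open in τ_Q iff π^{-1}(V) ∈ τ.
  V = {}: π^{-1}(V) = ∅ ∈ τ ✓.
  V = {[1=3]}: π^{-1}(V) = {1, 3} ∉ τ ✗.
  V = {[2=4]}: π^{-1}(V) = {2, 4} ∉ τ ✗.
  V = {[1=3], [2=4]}: π^{-1}(V) = {1, 2, 3, 4} ∈ τ ✓.
Open sets in the quotient: τ_Q = {{}, {[1=3], [2=4]}} (2 elements).


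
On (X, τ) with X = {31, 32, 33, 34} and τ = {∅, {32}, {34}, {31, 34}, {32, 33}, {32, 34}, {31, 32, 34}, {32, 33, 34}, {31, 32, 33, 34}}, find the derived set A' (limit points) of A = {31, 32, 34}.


A' = {31, 33}

For each x ∈ X, list the open sets U ∈ τ with x ∈ U, then check whether U ∩ (A ∖ {x}) ≠ ∅ for every such U.
  x = 31: opens ∋ x are {31, 34}, {31, 32, 34}, {31, 32, 33, 34}; each meets A ∖ {31}, so x IS a limit point.
  x = 32: open {32} ∋ x has {32} ∩ (A ∖ {32}) = ∅, so x is NOT a limit point.
  x = 33: opens ∋ x are {32, 33}, {32, 33, 34}, {31, 32, 33, 34}; each meets A ∖ {33}, so x IS a limit point.
  x = 34: open {34} ∋ x has {34} ∩ (A ∖ {34}) = ∅, so x is NOT a limit point.
Collecting: A' = {31, 33}.


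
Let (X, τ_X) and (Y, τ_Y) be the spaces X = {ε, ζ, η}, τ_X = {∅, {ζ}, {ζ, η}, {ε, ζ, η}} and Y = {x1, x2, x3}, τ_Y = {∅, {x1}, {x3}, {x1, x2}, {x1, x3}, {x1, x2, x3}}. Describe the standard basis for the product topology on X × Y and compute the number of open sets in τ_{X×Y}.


Basis B = {∅ × ∅, {ζ} × {x1}, {ζ} × {x3}, {ζ} × {x1, x2}, {ζ} × {x1, x3}, {ζ, η} × {x1}, {ζ, η} × {x3}, {ε, ζ, η} × {x1}, {ε, ζ, η} × {x3}, {ζ} × {x1, x2, x3}, {ζ, η} × {x1, x2}, {ζ, η} × {x1, x3}, {ε, ζ, η} × {x1, x2}, {ε, ζ, η} × {x1, x3}, {ζ, η} × {x1, x2, x3}, {ε, ζ, η} × {x1, x2, x3}}; |τ_{X×Y}| = 40.

Enumerate products U × V with U ∈ τ_X, V ∈ τ_Y (deduplicated):
  ∅ × ∅ = {} (∅)
  {ζ} × {x1} = {(ζ,x1)}
  {ζ} × {x3} = {(ζ,x3)}
  {ζ} × {x1, x2} = {(ζ,x1), (ζ,x2)}
  {ζ} × {x1, x3} = {(ζ,x1), (ζ,x3)}
  {ζ, η} × {x1} = {(ζ,x1), (η,x1)}
  {ζ, η} × {x3} = {(ζ,x3), (η,x3)}
  {ε, ζ, η} × {x1} = {(ε,x1), (ζ,x1), (η,x1)}
  {ε, ζ, η} × {x3} = {(ε,x3), (ζ,x3), (η,x3)}
  {ζ} × {x1, x2, x3} = {(ζ,x1), (ζ,x2), (ζ,x3)}
  {ζ, η} × {x1, x2} = {(ζ,x1), (ζ,x2), (η,x1), (η,x2)}
  {ζ, η} × {x1, x3} = {(ζ,x1), (ζ,x3), (η,x1), (η,x3)}
  {ε, ζ, η} × {x1, x2} = {(ε,x1), (ε,x2), (ζ,x1), (ζ,x2), (η,x1), (η,x2)}
  {ε, ζ, η} × {x1, x3} = {(ε,x1), (ε,x3), (ζ,x1), (ζ,x3), (η,x1), (η,x3)}
  {ζ, η} × {x1, x2, x3} = {(ζ,x1), (ζ,x2), (ζ,x3), (η,x1), (η,x2), (η,x3)}
  {ε, ζ, η} × {x1, x2, x3} = {(ε,x1), (ε,x2), (ε,x3), (ζ,x1), (ζ,x2), (ζ,x3), (η,x1), (η,x2), (η,x3)}
These 16 distinct sets form the basis B.
Close under arbitrary unions to get τ_{X×Y}; counting gives |τ_{X×Y}| = 40.


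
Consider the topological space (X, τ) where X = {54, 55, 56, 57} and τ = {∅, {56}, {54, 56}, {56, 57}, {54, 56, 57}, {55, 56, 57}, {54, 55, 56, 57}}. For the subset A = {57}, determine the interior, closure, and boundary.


int(A) = ∅, cl(A) = {55, 57}, ∂A = {55, 57}.

Closed sets in (X, τ) are complements of opens:
  closed(X, τ) = {∅, {54}, {55}, {54, 55}, {55, 57}, {54, 55, 57}, {54, 55, 56, 57}}.
int(A) = ⋃ {U ∈ τ : U ⊆ A}. Opens contained in A: ∅.
Taking the union of these: int(A) = ∅.
cl(A) = ⋂ {C closed : A ⊆ C}. Closed sets containing A: {55, 57}, {54, 55, 57}, {54, 55, 56, 57}.
Intersecting these: cl(A) = {55, 57}.
∂A = cl(A) ∖ int(A) = {55, 57} ∖ ∅ = {55, 57}.


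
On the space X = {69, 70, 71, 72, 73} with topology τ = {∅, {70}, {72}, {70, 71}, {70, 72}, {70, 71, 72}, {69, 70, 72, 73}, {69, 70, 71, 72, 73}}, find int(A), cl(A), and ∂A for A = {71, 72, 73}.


int(A) = {72}, cl(A) = {69, 71, 72, 73}, ∂A = {69, 71, 73}.

Closed sets in (X, τ) are complements of opens:
  closed(X, τ) = {∅, {71}, {69, 73}, {69, 71, 73}, {69, 72, 73}, {69, 70, 71, 73}, {69, 71, 72, 73}, {69, 70, 71, 72, 73}}.
int(A) = ⋃ {U ∈ τ : U ⊆ A}. Opens contained in A: ∅, {72}.
Taking the union of these: int(A) = {72}.
cl(A) = ⋂ {C closed : A ⊆ C}. Closed sets containing A: {69, 71, 72, 73}, {69, 70, 71, 72, 73}.
Intersecting these: cl(A) = {69, 71, 72, 73}.
∂A = cl(A) ∖ int(A) = {69, 71, 72, 73} ∖ {72} = {69, 71, 73}.


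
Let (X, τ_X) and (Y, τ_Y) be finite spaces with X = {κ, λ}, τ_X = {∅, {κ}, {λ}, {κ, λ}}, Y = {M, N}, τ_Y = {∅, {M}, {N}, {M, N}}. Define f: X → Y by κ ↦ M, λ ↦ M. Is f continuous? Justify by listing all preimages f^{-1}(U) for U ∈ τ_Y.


f IS continuous.

Compute f^{-1}(U) for each U ∈ τ_Y:
  U = ∅: f^{-1}(U) = ∅ ∈ τ_X ✓.
  U = {M}: f^{-1}(U) = {κ, λ} ∈ τ_X ✓.
  U = {N}: f^{-1}(U) = ∅ ∈ τ_X ✓.
  U = {M, N}: f^{-1}(U) = {κ, λ} ∈ τ_X ✓.
Every preimage lies in τ_X, so f IS continuous.


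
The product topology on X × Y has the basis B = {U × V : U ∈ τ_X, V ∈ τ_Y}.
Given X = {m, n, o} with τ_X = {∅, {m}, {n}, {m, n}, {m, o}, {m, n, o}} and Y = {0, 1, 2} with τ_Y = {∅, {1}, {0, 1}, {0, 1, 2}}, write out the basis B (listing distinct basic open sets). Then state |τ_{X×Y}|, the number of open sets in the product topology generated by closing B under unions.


Basis B = {∅ × ∅, {m} × {1}, {n} × {1}, {m} × {0, 1}, {m, n} × {1}, {m, o} × {1}, {n} × {0, 1}, {m} × {0, 1, 2}, {m, n, o} × {1}, {n} × {0, 1, 2}, {m, n} × {0, 1}, {m, o} × {0, 1}, {m, n} × {0, 1, 2}, {m, o} × {0, 1, 2}, {m, n, o} × {0, 1}, {m, n, o} × {0, 1, 2}}; |τ_{X×Y}| = 40.

Enumerate products U × V with U ∈ τ_X, V ∈ τ_Y (deduplicated):
  ∅ × ∅ = {} (∅)
  {m} × {1} = {(m,1)}
  {n} × {1} = {(n,1)}
  {m} × {0, 1} = {(m,0), (m,1)}
  {m, n} × {1} = {(m,1), (n,1)}
  {m, o} × {1} = {(m,1), (o,1)}
  {n} × {0, 1} = {(n,0), (n,1)}
  {m} × {0, 1, 2} = {(m,0), (m,1), (m,2)}
  {m, n, o} × {1} = {(m,1), (n,1), (o,1)}
  {n} × {0, 1, 2} = {(n,0), (n,1), (n,2)}
  {m, n} × {0, 1} = {(m,0), (m,1), (n,0), (n,1)}
  {m, o} × {0, 1} = {(m,0), (m,1), (o,0), (o,1)}
  {m, n} × {0, 1, 2} = {(m,0), (m,1), (m,2), (n,0), (n,1), (n,2)}
  {m, o} × {0, 1, 2} = {(m,0), (m,1), (m,2), (o,0), (o,1), (o,2)}
  {m, n, o} × {0, 1} = {(m,0), (m,1), (n,0), (n,1), (o,0), (o,1)}
  {m, n, o} × {0, 1, 2} = {(m,0), (m,1), (m,2), (n,0), (n,1), (n,2), (o,0), (o,1), (o,2)}
These 16 distinct sets form the basis B.
Close under arbitrary unions to get τ_{X×Y}; counting gives |τ_{X×Y}| = 40.
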